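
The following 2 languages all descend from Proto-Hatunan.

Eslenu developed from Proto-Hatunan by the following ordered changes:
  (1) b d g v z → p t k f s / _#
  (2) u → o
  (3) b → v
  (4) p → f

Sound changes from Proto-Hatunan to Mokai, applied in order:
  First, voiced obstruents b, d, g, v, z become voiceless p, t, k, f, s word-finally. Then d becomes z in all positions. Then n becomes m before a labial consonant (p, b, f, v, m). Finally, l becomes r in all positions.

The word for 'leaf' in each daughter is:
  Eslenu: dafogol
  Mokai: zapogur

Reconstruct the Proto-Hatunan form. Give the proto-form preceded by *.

Position 1: Eslenu has d, Mokai has z. Eslenu preserves d here (none of its changes turn any other segment into d), so the proto-segment is *d.
Position 7: Eslenu has l, Mokai has r. Eslenu preserves l here (none of its changes turn any other segment into l), so the proto-segment is *l.
Position 6: Eslenu has o, Mokai has u. Mokai preserves u here (none of its changes turn any other segment into u), so the proto-segment is *u.
Continuing position by position gives *dapogul; check it forward:
Eslenu: start from *dapogul.
  rule 1: no change — dapogul
  rule 2 (vowel merger): dapogul → dapogol
  rule 3: no change — dapogol
  rule 4 (unconditioned shift): dapogol → dafogol
  ⇒ Eslenu dafogol
Mokai: *dapogul
  dapogul (rule 1 does not apply)
  dapogul → zapogul   [unconditioned shift]
  zapogul (rule 3 does not apply)
  zapogul → zapogur   [unconditioned shift]
  giving Mokai zapogur.
No other proto-form is consistent with every reflex, so the reconstruction is *dapogul.

*dapogul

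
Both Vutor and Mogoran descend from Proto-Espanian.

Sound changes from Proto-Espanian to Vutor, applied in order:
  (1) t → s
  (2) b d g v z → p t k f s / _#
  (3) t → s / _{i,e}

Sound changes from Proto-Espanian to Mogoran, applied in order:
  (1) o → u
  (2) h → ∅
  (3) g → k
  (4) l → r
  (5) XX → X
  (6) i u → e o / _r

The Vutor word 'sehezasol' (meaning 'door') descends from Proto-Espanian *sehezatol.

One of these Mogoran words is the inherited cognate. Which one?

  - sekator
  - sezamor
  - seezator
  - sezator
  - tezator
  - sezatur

sezator

Mogoran: *sehezatol > sehezatul > seezatul > seezatur > sezatur > sezator  (by vowel merger, h-loss, unconditioned shift, degemination, pre-rhotic lowering)
Only 'sezator' matches the regular Mogoran development of *sehezatol.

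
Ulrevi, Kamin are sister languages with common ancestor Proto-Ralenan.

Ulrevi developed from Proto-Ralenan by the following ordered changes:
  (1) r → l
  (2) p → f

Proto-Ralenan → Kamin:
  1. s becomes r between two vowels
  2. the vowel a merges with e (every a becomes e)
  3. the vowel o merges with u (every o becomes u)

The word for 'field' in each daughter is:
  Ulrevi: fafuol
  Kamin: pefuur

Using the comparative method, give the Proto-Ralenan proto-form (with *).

Position 2: Ulrevi has a, Kamin has e. Ulrevi preserves a here (none of its changes turn any other segment into a), so the proto-segment is *a.
Position 6: Ulrevi has l, Kamin has r. Taking the neighbouring segments as reconstructed: Ulrevi l could go back to *l or *r; Kamin r can only go back to *r — the one source consistent with every daughter is *r.
Position 5: Ulrevi has o, Kamin has u. Ulrevi preserves o here (none of its changes turn any other segment into o), so the proto-segment is *o.
Verify the candidate proto-form against each daughter:
Ulrevi: *pafuor > pafuol > fafuol  (by unconditioned shift, unconditioned shift)
Kamin: start from *pafuor.
  rule 1: no change — pafuor
  rule 2 (vowel merger): pafuor → pefuor
  rule 3 (vowel merger): pefuor → pefuur
  ⇒ Kamin pefuur
No other proto-form is consistent with every reflex, so the reconstruction is *pafuor.

*pafuor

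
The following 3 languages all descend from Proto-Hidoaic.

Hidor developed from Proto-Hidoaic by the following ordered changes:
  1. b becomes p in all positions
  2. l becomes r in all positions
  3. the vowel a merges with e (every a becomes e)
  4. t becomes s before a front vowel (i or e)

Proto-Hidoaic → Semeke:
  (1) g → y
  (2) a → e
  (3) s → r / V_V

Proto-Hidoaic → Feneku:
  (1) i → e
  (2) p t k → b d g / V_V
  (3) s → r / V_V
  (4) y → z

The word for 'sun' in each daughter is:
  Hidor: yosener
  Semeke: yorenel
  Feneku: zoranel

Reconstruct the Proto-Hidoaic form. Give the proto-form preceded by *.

Position 1: Hidor has y, Semeke has y, Feneku has z. Hidor preserves y here (none of its changes turn any other segment into y), so the proto-segment is *y.
Position 7: Hidor has r, Semeke has l, Feneku has l. Semeke preserves l here (none of its changes turn any other segment into l), so the proto-segment is *l.
Position 3: Hidor has s, Semeke has r, Feneku has r. Taking the neighbouring segments as reconstructed: Hidor s could go back to *t or *s; Semeke r could go back to *s or *r; Feneku r could go back to *s or *r — the one source consistent with every daughter is *s.
Continuing position by position gives *yosanel; check it forward:
Hidor: *yosanel > yosaner > yosener  (by unconditioned shift, vowel merger)
Semeke: *yosanel > yosenel > yorenel  (by vowel merger, rhotacism)
Feneku: start from *yosanel.
  rule 1: no change — yosanel
  rule 2: no change — yosanel
  rule 3 (rhotacism): yosanel → yoranel
  rule 4 (unconditioned shift): yoranel → zoranel
  ⇒ Feneku zoranel
*yosanel is the unique common source.

*yosanel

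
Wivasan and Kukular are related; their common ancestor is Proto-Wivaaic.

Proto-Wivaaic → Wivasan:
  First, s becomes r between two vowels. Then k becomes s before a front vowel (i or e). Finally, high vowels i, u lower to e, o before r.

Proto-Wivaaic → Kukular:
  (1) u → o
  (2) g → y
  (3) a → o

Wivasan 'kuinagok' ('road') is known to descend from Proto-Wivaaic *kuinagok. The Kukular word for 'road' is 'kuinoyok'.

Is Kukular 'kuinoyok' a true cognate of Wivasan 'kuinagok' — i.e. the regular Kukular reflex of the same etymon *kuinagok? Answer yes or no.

no

Derive the expected Kukular reflex of *kuinagok:
Kukular: *kuinagok > koinagok > koinayok > koinoyok  (by vowel merger, unconditioned shift, vowel merger)
The regular Kukular reflex would be 'koinoyok', but the attested form is 'kuinoyok'. The correspondence is irregular, so they are not cognates (the Kukular form has a different source).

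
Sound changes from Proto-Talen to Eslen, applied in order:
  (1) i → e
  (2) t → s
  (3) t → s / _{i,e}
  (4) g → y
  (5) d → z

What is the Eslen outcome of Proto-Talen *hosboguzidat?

hosboyuzezas

Eslen: *hosboguzidat
  hosboguzidat → hosboguzedat   [vowel merger]
  hosboguzedat → hosboguzedas   [unconditioned shift]
  hosboguzedas (rule 3 does not apply)
  hosboguzedas → hosboyuzedas   [unconditioned shift]
  hosboyuzedas → hosboyuzezas   [unconditioned shift]
  giving Eslen hosboyuzezas.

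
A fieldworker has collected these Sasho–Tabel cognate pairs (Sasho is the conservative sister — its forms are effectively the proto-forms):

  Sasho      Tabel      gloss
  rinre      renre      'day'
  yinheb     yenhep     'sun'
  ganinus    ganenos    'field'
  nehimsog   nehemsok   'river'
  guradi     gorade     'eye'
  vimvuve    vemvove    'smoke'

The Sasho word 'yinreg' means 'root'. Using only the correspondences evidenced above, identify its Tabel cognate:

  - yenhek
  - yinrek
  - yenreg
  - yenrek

rinre ~ renre, yinheb ~ yenhep — Sasho i corresponds to Tabel e after a consonant, before a nasal.
nehimsog ~ nehemsok — Sasho g corresponds to Tabel k word-finally.
Applying these to Sasho 'yinreg':
  yinreg → yenreg   (i→e after a consonant, before a nasal)
  yenreg → yenrek   (g→k word-finally)
So the Tabel cognate is 'yenrek'.

yenrek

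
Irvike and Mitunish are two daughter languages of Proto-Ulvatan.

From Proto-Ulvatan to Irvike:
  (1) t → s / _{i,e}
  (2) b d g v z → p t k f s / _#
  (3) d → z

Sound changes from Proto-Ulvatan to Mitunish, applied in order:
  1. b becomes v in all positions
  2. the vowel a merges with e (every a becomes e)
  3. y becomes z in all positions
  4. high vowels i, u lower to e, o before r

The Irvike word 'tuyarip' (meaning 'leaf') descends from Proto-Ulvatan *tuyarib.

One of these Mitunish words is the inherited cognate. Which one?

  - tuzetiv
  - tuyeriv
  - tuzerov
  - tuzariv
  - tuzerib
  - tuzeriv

Mitunish: *tuyarib
  tuyarib → tuyariv   [unconditioned shift]
  tuyariv → tuyeriv   [vowel merger]
  tuyeriv → tuzeriv   [unconditioned shift]
  tuzeriv (rule 4 does not apply)
  giving Mitunish tuzeriv.

tuzeriv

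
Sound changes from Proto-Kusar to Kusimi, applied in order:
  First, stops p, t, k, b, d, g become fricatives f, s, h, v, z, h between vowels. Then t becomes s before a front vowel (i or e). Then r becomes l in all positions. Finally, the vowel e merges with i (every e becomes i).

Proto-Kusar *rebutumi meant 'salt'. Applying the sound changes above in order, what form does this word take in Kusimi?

livusumi

Kusimi: *rebutumi
  rebutumi → revusumi   [intervocalic lenition]
  revusumi (rule 2 does not apply)
  revusumi → levusumi   [unconditioned shift]
  levusumi → livusumi   [vowel merger]
  giving Kusimi livusumi.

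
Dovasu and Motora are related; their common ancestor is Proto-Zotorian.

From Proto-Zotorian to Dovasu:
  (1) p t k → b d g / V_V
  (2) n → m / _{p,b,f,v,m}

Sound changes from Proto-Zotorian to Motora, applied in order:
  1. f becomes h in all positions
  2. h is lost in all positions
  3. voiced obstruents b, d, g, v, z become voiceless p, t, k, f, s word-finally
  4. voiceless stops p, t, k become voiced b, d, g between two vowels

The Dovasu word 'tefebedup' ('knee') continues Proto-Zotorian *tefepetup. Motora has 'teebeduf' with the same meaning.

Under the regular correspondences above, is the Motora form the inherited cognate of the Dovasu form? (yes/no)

no

Derive the expected Motora reflex of *tefepetup:
Motora: start from *tefepetup.
  rule 1 (unconditioned shift): tefepetup → tehepetup
  rule 2 (h-loss): tehepetup → teepetup
  rule 3: no change — teepetup
  rule 4 (intervocalic voicing): teepetup → teebedup
  ⇒ Motora teebedup
The regular Motora reflex would be 'teebedup', but the attested form is 'teebeduf'. The correspondence is irregular, so they are not cognates (the Motora form has a different source).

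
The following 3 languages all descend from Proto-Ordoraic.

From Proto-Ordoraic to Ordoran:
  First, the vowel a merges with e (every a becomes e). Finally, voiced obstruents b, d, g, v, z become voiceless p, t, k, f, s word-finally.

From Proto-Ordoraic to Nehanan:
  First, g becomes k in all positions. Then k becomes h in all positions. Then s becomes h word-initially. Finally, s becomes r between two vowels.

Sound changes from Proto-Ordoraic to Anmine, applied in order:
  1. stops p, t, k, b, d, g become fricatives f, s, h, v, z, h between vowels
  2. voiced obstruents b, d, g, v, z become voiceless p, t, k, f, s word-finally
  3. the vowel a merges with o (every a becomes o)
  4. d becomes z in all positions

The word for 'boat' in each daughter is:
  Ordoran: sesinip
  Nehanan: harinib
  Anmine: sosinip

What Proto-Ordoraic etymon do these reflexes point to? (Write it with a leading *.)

*sasinib

Position 3: Ordoran has s, Nehanan has r, Anmine has s. Taking the neighbouring segments as reconstructed: Ordoran s can only go back to *s; Nehanan r could go back to *s or *r; Anmine s could go back to *t or *s — the one source consistent with every daughter is *s.
Position 2: Ordoran has e, Nehanan has a, Anmine has o. Nehanan preserves a here (none of its changes turn any other segment into a), so the proto-segment is *a.
Position 1: Ordoran has s, Nehanan has h, Anmine has s. Taking the neighbouring segments as reconstructed: Ordoran s can only go back to *s; Nehanan h could go back to *k or *g or *s or *h; Anmine s can only go back to *s — the one source consistent with every daughter is *s.
This points to *sasinib. Verify forward in each daughter:
Ordoran: start from *sasinib.
  rule 1 (vowel merger): sasinib → sesinib
  rule 2 (final devoicing): sesinib → sesinip
  ⇒ Ordoran sesinip
Nehanan: start from *sasinib.
  rule 1: no change — sasinib
  rule 2: no change — sasinib
  rule 3 (debuccalisation): sasinib → hasinib
  rule 4 (rhotacism): hasinib → harinib
  ⇒ Nehanan harinib
Anmine: *sasinib
  sasinib (rule 1 does not apply)
  sasinib → sasinip   [final devoicing]
  sasinip → sosinip   [vowel merger]
  sosinip (rule 4 does not apply)
  giving Anmine sosinip.
Only *sasinib yields all of Ordoran sesinip, Nehanan harinib, Anmine sosinip.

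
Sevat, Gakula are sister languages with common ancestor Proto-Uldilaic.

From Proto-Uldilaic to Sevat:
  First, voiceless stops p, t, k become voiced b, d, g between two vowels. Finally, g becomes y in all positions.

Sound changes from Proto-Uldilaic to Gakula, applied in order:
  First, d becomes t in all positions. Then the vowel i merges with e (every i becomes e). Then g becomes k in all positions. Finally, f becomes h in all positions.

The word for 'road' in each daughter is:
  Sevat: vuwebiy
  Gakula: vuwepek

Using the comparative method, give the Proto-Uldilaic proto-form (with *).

Position 6: Sevat has i, Gakula has e. Sevat preserves i here (none of its changes turn any other segment into i), so the proto-segment is *i.
Position 7: Sevat has y, Gakula has k. Taking the neighbouring segments as reconstructed: Sevat y could go back to *g or *y; Gakula k could go back to *k or *g — the one source consistent with every daughter is *g.
Position 5: Sevat has b, Gakula has p. Gakula preserves p here (none of its changes turn any other segment into p), so the proto-segment is *p.
This points to *vuwepig. Verify forward in each daughter:
Sevat: *vuwepig
  vuwepig → vuwebig   [intervocalic voicing]
  vuwebig → vuwebiy   [unconditioned shift]
  giving Sevat vuwebiy.
Gakula: *vuwepig > vuwepeg > vuwepek  (by vowel merger, unconditioned shift)
Only *vuwepig yields all of Sevat vuwebiy, Gakula vuwepek.

*vuwepig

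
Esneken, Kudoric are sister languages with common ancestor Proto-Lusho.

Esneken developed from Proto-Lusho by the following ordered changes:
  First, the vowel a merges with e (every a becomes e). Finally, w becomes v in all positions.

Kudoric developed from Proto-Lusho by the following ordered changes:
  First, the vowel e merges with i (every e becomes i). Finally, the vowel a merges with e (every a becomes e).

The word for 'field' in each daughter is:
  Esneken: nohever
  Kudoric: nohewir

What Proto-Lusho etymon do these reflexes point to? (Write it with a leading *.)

*nohawer

Position 5: Esneken has v, Kudoric has w. Kudoric preserves w here (none of its changes turn any other segment into w), so the proto-segment is *w.
Position 4: Esneken has e, Kudoric has e. In Kudoric, e can only continue *a, so the proto-segment is *a.
Position 6: Esneken has e, Kudoric has i. Taking the neighbouring segments as reconstructed: Esneken e could go back to *a or *e; Kudoric i could go back to *e or *i — the one source consistent with every daughter is *e.
The remaining positions agree across the daughters. Check the candidate against every language:
Esneken: *nohawer
  nohawer → nohewer   [vowel merger]
  nohewer → nohever   [unconditioned shift]
  giving Esneken nohever.
Kudoric: start from *nohawer.
  rule 1 (vowel merger): nohawer → nohawir
  rule 2 (vowel merger): nohawir → nohewir
  ⇒ Kudoric nohewir
No other proto-form is consistent with every reflex, so the reconstruction is *nohawer.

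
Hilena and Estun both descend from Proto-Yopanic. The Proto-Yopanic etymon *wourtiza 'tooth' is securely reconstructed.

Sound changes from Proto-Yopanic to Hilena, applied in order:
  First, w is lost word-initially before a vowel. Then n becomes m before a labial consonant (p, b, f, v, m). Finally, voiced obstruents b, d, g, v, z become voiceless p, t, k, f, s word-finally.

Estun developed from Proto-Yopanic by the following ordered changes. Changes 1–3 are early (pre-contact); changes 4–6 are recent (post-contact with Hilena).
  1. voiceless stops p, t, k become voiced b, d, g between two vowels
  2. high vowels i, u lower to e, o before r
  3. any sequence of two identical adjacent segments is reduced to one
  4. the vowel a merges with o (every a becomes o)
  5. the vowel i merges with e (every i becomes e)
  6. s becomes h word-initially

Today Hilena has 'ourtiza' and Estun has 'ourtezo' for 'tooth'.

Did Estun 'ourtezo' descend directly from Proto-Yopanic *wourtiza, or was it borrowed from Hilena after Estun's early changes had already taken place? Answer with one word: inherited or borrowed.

borrowed

If inherited, *wourtiza would pass through all of Estun's changes:
Estun: *wourtiza > woortiza > wortiza > wortizo > wortezo  (by pre-rhotic lowering, degemination, vowel merger, vowel merger)
If borrowed from Hilena 'ourtiza' after the early changes, it would undergo only the recent ones:
  rule 4 (vowel merger): ourtiza → ourtizo
  rule 5 (vowel merger): ourtizo → ourtezo
  rule 6 (debuccalisation): no change (ourtezo)
  ⇒ as a loan: ourtezo
Estun 'ourtezo' matches the loan outcome 'ourtezo', not the inherited 'wortezo' — it skipped the early Estun changes, so it was borrowed from Hilena.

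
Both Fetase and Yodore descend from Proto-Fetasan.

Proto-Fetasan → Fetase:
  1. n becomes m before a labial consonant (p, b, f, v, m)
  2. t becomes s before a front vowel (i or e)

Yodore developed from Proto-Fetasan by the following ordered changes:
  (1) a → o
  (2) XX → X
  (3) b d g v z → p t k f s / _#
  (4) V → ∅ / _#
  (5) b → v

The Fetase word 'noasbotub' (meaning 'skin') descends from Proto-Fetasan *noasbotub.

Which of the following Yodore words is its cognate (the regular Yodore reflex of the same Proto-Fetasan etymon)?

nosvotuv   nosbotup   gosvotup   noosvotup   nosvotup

Yodore: *noasbotub
  noasbotub → noosbotub   [vowel merger]
  noosbotub → nosbotub   [degemination]
  nosbotub → nosbotup   [final devoicing]
  nosbotup (rule 4 does not apply)
  nosbotup → nosvotup   [unconditioned shift]
  giving Yodore nosvotup.

nosvotup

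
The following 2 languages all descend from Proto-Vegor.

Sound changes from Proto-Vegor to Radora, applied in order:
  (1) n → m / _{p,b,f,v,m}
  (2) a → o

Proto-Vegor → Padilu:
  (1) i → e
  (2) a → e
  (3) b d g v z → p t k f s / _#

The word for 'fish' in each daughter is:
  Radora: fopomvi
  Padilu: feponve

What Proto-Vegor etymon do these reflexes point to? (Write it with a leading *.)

Position 5: Radora has m, Padilu has n. Padilu preserves n here (none of its changes turn any other segment into n), so the proto-segment is *n.
Position 7: Radora has i, Padilu has e. Radora preserves i here (none of its changes turn any other segment into i), so the proto-segment is *i.
Position 2: Radora has o, Padilu has e. Taking the neighbouring segments as reconstructed: Radora o could go back to *a or *o; Padilu e could go back to *a or *e or *i — the one source consistent with every daughter is *a.
The remaining positions agree across the daughters. Check the candidate against every language:
Radora: start from *faponvi.
  rule 1 (nasal place assimilation): faponvi → fapomvi
  rule 2 (vowel merger): fapomvi → fopomvi
  ⇒ Radora fopomvi
Padilu: start from *faponvi.
  rule 1 (vowel merger): faponvi → faponve
  rule 2 (vowel merger): faponve → feponve
  rule 3: no change — feponve
  ⇒ Padilu feponve
*faponvi is the unique common source.

*faponvi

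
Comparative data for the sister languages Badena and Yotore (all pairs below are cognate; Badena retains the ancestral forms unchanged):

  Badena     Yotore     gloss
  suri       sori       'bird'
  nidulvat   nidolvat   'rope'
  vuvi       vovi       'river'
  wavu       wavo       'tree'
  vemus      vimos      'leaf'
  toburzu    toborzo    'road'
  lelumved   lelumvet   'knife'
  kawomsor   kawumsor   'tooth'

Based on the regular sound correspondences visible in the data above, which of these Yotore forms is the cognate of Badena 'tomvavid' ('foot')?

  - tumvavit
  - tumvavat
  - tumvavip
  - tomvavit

tumvavit

kawomsor ~ kawumsor — Badena o corresponds to Yotore u after a consonant, before a nasal.
lelumved ~ lelumvet — Badena d corresponds to Yotore t word-finally.
Applying these to Badena 'tomvavid':
  tomvavid → tumvavid   (o→u after a consonant, before a nasal)
  tumvavid → tumvavit   (d→t word-finally)
So the Yotore cognate is 'tumvavit'.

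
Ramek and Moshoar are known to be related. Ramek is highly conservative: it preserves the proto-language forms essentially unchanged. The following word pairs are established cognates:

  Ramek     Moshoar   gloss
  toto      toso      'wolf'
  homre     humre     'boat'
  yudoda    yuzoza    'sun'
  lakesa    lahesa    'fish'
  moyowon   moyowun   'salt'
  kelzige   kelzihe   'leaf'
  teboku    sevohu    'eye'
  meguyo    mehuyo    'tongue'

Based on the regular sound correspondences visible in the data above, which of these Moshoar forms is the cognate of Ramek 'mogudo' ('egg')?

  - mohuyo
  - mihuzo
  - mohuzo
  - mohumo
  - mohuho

mohuzo

meguyo ~ mehuyo — Ramek g corresponds to Moshoar h between vowels (before a back vowel).
yudoda ~ yuzoza — Ramek d corresponds to Moshoar z between vowels (before a back vowel).
Applying these to Ramek 'mogudo':
  mogudo → mohudo   (g→h between vowels (before a back vowel))
  mohudo → mohuzo   (d→z between vowels (before a back vowel))
So the Moshoar cognate is 'mohuzo'.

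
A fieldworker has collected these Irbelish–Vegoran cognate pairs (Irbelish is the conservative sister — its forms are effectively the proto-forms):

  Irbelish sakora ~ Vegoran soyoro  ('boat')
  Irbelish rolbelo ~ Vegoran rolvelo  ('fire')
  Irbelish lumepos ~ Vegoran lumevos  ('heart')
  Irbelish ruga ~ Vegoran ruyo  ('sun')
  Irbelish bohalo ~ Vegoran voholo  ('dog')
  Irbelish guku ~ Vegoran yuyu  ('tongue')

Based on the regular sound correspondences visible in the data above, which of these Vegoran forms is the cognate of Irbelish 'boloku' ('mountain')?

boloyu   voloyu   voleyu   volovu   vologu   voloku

voloyu

bohalo ~ voholo — Irbelish b corresponds to Vegoran v word-initially before a back vowel.
guku ~ yuyu — Irbelish k corresponds to Vegoran y between vowels (before a back vowel).
Applying these to Irbelish 'boloku':
  boloku → voloku   (b→v word-initially before a back vowel)
  voloku → voloyu   (k→y between vowels (before a back vowel))
So the Vegoran cognate is 'voloyu'.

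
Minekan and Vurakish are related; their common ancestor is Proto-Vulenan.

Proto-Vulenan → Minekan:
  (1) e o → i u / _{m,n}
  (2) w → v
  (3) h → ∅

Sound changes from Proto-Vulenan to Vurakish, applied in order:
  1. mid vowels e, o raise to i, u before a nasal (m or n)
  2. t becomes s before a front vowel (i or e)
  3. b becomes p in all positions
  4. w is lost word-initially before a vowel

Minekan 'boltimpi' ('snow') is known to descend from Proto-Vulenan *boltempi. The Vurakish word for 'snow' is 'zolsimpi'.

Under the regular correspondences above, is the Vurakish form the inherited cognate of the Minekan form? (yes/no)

no

Derive the expected Vurakish reflex of *boltempi:
Vurakish: *boltempi
  boltempi → boltimpi   [pre-nasal raising]
  boltimpi → bolsimpi   [palatalisation]
  bolsimpi → polsimpi   [unconditioned shift]
  polsimpi (rule 4 does not apply)
  giving Vurakish polsimpi.
The regular Vurakish reflex would be 'polsimpi', but the attested form is 'zolsimpi'. The correspondence is irregular, so they are not cognates (the Vurakish form has a different source).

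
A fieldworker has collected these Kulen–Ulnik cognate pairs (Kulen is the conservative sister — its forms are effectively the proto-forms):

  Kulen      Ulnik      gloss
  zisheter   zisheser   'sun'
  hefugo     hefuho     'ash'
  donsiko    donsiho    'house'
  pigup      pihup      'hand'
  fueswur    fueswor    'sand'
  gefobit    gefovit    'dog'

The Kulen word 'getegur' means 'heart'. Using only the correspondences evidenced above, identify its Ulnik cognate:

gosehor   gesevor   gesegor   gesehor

zisheter ~ zisheser — Kulen t corresponds to Ulnik s between vowels (before a front vowel).
pigup ~ pihup — Kulen g corresponds to Ulnik h between vowels (before a back vowel).
fueswur ~ fueswor — Kulen u corresponds to Ulnik o after a consonant, before r.
Applying these to Kulen 'getegur':
  getegur → gesegur   (t→s between vowels (before a front vowel))
  gesegur → gesehur   (g→h between vowels (before a back vowel))
  gesehur → gesehor   (u→o after a consonant, before r)
So the Ulnik cognate is 'gesehor'.

gesehor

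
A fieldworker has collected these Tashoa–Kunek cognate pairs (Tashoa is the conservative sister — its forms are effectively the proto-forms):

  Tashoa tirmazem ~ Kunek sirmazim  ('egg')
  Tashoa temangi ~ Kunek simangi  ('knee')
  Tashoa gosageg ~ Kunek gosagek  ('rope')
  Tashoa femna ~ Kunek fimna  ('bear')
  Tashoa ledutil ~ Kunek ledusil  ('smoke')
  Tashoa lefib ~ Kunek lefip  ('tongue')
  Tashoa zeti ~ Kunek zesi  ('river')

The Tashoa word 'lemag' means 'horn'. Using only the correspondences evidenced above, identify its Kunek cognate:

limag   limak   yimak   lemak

limak

tirmazem ~ sirmazim, temangi ~ simangi — Tashoa e corresponds to Kunek i after a consonant, before a nasal.
gosageg ~ gosagek — Tashoa g corresponds to Kunek k word-finally.
Applying these to Tashoa 'lemag':
  lemag → limag   (e→i after a consonant, before a nasal)
  limag → limak   (g→k word-finally)
So the Kunek cognate is 'limak'.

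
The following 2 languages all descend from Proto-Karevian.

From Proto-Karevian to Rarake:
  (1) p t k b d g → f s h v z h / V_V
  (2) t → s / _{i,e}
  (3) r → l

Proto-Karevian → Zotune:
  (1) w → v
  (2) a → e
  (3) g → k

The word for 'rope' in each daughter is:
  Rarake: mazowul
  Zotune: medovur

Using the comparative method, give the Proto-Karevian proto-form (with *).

Position 3: Rarake has z, Zotune has d. Zotune preserves d here (none of its changes turn any other segment into d), so the proto-segment is *d.
Position 7: Rarake has l, Zotune has r. Zotune preserves r here (none of its changes turn any other segment into r), so the proto-segment is *r.
Position 5: Rarake has w, Zotune has v. Rarake preserves w here (none of its changes turn any other segment into w), so the proto-segment is *w.
This points to *madowur. Verify forward in each daughter:
Rarake: *madowur > mazowur > mazowul  (by intervocalic lenition, unconditioned shift)
Zotune: start from *madowur.
  rule 1 (unconditioned shift): madowur → madovur
  rule 2 (vowel merger): madovur → medovur
  rule 3: no change — medovur
  ⇒ Zotune medovur
*madowur is the unique common source.

*madowur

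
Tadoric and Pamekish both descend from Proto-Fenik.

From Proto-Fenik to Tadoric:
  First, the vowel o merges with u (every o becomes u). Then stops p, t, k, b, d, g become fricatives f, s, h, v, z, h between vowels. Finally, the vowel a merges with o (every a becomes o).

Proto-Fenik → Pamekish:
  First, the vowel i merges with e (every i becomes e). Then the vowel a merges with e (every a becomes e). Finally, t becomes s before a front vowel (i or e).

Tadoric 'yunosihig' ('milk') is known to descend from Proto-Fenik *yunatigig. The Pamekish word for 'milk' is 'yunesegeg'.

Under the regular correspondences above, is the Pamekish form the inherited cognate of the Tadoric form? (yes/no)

yes

Derive the expected Pamekish reflex of *yunatigig:
Pamekish: *yunatigig
  yunatigig → yunategeg   [vowel merger]
  yunategeg → yunetegeg   [vowel merger]
  yunetegeg → yunesegeg   [palatalisation]
  giving Pamekish yunesegeg.
Pamekish 'yunesegeg' matches the regular reflex exactly, so the pair is cognate.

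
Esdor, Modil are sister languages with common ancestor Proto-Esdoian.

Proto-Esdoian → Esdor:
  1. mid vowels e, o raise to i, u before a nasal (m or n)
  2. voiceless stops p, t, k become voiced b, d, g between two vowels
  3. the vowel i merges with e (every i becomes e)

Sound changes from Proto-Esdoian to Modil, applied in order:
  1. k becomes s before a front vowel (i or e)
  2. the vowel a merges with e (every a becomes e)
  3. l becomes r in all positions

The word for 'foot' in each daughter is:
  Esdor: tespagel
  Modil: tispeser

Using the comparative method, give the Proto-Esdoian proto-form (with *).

*tispakel

Position 5: Esdor has a, Modil has e. Esdor preserves a here (none of its changes turn any other segment into a), so the proto-segment is *a.
Position 8: Esdor has l, Modil has r. Esdor preserves l here (none of its changes turn any other segment into l), so the proto-segment is *l.
Position 6: Esdor has g, Modil has s. Taking the neighbouring segments as reconstructed: Esdor g could go back to *k or *g; Modil s could go back to *k or *s — the one source consistent with every daughter is *k.
This points to *tispakel. Verify forward in each daughter:
Esdor: *tispakel > tispagel > tespagel  (by intervocalic voicing, vowel merger)
Modil: *tispakel
  tispakel → tispasel   [palatalisation]
  tispasel → tispesel   [vowel merger]
  tispesel → tispeser   [unconditioned shift]
  giving Modil tispeser.
Only *tispakel yields all of Esdor tespagel, Modil tispeser.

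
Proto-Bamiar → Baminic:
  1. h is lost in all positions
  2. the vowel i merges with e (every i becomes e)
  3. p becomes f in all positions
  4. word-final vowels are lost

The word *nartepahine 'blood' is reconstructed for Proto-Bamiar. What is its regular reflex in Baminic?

nartefaen

Baminic: *nartepahine
  nartepahine → nartepaine   [h-loss]
  nartepaine → nartepaene   [vowel merger]
  nartepaene → nartefaene   [unconditioned shift]
  nartefaene → nartefaen   [apocope]
  giving Baminic nartefaen.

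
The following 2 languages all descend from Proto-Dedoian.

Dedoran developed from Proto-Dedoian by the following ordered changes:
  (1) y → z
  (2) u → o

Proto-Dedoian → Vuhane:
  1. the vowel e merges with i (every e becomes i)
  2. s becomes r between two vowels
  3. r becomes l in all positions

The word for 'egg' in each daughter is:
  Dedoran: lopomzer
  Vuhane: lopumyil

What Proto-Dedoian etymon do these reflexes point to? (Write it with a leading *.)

*lopumyer

Position 7: Dedoran has e, Vuhane has i. Dedoran preserves e here (none of its changes turn any other segment into e), so the proto-segment is *e.
Position 8: Dedoran has r, Vuhane has l. Dedoran preserves r here (none of its changes turn any other segment into r), so the proto-segment is *r.
Position 6: Dedoran has z, Vuhane has y. Vuhane preserves y here (none of its changes turn any other segment into y), so the proto-segment is *y.
Verify the candidate proto-form against each daughter:
Dedoran: start from *lopumyer.
  rule 1 (unconditioned shift): lopumyer → lopumzer
  rule 2 (vowel merger): lopumzer → lopomzer
  ⇒ Dedoran lopomzer
Vuhane: *lopumyer > lopumyir > lopumyil  (by vowel merger, unconditioned shift)
Only *lopumyer yields all of Dedoran lopomzer, Vuhane lopumyil.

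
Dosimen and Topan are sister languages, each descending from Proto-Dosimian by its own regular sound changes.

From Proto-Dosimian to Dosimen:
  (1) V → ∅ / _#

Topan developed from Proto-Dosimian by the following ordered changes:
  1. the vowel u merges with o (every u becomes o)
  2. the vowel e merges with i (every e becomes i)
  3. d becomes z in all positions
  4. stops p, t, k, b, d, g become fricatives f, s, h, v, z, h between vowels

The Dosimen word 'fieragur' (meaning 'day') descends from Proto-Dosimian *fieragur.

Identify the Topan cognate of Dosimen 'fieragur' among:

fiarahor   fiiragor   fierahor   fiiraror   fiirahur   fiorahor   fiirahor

fiirahor

Topan: *fieragur > fieragor > fiiragor > fiirahor  (by vowel merger, vowel merger, intervocalic lenition)
Among the options, 'fiirahor' alone shows every Topan change applied in order.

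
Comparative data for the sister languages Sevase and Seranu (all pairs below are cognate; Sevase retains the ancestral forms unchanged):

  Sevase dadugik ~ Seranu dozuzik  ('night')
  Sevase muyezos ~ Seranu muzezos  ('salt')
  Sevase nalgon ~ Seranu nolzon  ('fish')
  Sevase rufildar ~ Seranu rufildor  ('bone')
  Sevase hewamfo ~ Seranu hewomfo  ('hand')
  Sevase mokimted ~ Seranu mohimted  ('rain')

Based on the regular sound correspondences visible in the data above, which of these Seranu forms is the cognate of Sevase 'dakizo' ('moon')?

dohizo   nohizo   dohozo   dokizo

dohizo

dadugik ~ dozuzik, nalgon ~ nolzon — Sevase a corresponds to Seranu o after a consonant, before a consonant other than r, m, n, p, b, f, v.
mokimted ~ mohimted — Sevase k corresponds to Seranu h between vowels (before a front vowel).
Applying these to Sevase 'dakizo':
  dakizo → dokizo   (a→o after a consonant, before a consonant other than r, m, n, p, b, f, v)
  dokizo → dohizo   (k→h between vowels (before a front vowel))
So the Seranu cognate is 'dohizo'.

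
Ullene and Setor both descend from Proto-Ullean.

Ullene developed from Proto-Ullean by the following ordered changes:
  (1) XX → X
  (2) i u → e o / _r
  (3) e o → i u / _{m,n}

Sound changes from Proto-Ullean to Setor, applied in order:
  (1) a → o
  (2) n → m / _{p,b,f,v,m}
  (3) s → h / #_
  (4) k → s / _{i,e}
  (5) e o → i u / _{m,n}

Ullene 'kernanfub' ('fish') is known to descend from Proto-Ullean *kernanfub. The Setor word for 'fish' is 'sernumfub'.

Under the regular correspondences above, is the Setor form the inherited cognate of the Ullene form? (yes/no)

yes

Derive the expected Setor reflex of *kernanfub:
Setor: start from *kernanfub.
  rule 1 (vowel merger): kernanfub → kernonfub
  rule 2 (nasal place assimilation): kernonfub → kernomfub
  rule 3: no change — kernomfub
  rule 4 (palatalisation): kernomfub → sernomfub
  rule 5 (pre-nasal raising): sernomfub → sernumfub
  ⇒ Setor sernumfub
Setor 'sernumfub' matches the regular reflex exactly, so the pair is cognate.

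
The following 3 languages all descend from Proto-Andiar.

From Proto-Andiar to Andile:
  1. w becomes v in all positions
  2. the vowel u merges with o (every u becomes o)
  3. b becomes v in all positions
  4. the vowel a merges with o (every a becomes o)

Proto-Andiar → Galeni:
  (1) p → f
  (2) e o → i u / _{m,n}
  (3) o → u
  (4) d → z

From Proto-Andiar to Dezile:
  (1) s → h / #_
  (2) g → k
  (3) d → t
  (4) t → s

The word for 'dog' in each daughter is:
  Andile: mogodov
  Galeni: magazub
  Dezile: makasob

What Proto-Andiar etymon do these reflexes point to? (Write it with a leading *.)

*magadob

Position 4: Andile has o, Galeni has a, Dezile has a. Galeni preserves a here (none of its changes turn any other segment into a), so the proto-segment is *a.
Position 5: Andile has d, Galeni has z, Dezile has s. Andile preserves d here (none of its changes turn any other segment into d), so the proto-segment is *d.
Continuing position by position gives *magadob; check it forward:
Andile: *magadob > magadov > mogodov  (by unconditioned shift, vowel merger)
Galeni: *magadob > magadub > magazub  (by vowel merger, unconditioned shift)
Dezile: *magadob
  magadob (rule 1 does not apply)
  magadob → makadob   [unconditioned shift]
  makadob → makatob   [unconditioned shift]
  makatob → makasob   [unconditioned shift]
  giving Dezile makasob.
*magadob is the unique common source.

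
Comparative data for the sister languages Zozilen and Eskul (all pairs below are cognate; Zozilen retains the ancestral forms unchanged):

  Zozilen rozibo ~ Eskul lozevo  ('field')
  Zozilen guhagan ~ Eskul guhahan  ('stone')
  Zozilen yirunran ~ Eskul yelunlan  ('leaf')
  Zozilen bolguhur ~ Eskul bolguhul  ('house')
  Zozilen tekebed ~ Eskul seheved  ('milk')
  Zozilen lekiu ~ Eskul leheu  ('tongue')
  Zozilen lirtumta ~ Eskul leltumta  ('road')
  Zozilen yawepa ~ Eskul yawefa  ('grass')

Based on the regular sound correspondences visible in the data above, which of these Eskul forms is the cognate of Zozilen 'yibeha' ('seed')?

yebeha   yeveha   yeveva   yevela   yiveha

rozibo ~ lozevo — Zozilen i corresponds to Eskul e after a consonant, before a labial obstruent.
tekebed ~ seheved — Zozilen b corresponds to Eskul v between vowels (before a front vowel).
Applying these to Zozilen 'yibeha':
  yibeha → yebeha   (i→e after a consonant, before a labial obstruent)
  yebeha → yeveha   (b→v between vowels (before a front vowel))
So the Eskul cognate is 'yeveha'.

yeveha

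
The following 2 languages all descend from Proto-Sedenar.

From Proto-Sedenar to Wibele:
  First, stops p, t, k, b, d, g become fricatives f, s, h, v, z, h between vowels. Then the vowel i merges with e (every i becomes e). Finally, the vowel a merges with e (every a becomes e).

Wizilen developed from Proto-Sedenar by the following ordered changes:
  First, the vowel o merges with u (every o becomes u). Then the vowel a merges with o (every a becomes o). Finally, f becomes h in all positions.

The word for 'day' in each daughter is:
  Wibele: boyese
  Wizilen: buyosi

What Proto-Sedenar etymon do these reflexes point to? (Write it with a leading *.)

Position 4: Wibele has e, Wizilen has o. In Wizilen, o can only continue *a, so the proto-segment is *a.
Position 6: Wibele has e, Wizilen has i. Wizilen preserves i here (none of its changes turn any other segment into i), so the proto-segment is *i.
Position 2: Wibele has o, Wizilen has u. Wibele preserves o here (none of its changes turn any other segment into o), so the proto-segment is *o.
Verify the candidate proto-form against each daughter:
Wibele: start from *boyasi.
  rule 1: no change — boyasi
  rule 2 (vowel merger): boyasi → boyase
  rule 3 (vowel merger): boyase → boyese
  ⇒ Wibele boyese
Wizilen: *boyasi > buyasi > buyosi  (by vowel merger, vowel merger)
*boyasi is the unique common source.

*boyasi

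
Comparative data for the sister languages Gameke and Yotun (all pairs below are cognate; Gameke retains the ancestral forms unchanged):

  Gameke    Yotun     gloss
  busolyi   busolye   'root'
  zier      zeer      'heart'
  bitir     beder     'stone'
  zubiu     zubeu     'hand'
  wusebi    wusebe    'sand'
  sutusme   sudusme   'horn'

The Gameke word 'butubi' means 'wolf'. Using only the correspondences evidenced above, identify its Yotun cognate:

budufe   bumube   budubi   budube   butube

budube

sutusme ~ sudusme — Gameke t corresponds to Yotun d between vowels (before a back vowel).
busolyi ~ busolye, wusebi ~ wusebe — Gameke i corresponds to Yotun e word-finally.
Applying these to Gameke 'butubi':
  butubi → budubi   (t→d between vowels (before a back vowel))
  budubi → budube   (i→e word-finally)
So the Yotun cognate is 'budube'.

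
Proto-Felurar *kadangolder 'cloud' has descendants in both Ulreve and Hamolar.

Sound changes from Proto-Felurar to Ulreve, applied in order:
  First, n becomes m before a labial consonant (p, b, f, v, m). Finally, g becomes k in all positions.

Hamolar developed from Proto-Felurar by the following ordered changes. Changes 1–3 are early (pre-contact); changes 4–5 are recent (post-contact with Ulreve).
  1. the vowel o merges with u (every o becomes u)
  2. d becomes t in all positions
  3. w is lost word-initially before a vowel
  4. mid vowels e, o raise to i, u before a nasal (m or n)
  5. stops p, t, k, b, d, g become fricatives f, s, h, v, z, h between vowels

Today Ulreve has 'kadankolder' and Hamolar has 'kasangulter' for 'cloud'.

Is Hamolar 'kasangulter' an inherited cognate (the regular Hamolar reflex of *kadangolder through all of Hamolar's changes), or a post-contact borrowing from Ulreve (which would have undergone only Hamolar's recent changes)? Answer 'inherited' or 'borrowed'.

If inherited, *kadangolder would pass through all of Hamolar's changes:
Hamolar: start from *kadangolder.
  rule 1 (vowel merger): kadangolder → kadangulder
  rule 2 (unconditioned shift): kadangulder → katangulter
  rule 3: no change — katangulter
  rule 4: no change — katangulter
  rule 5 (intervocalic lenition): katangulter → kasangulter
  ⇒ Hamolar kasangulter
If borrowed from Ulreve 'kadankolder' after the early changes, it would undergo only the recent ones:
  rule 4 (pre-nasal raising): no change (kadankolder)
  rule 5 (intervocalic lenition): kadankolder → kazankolder
  ⇒ as a loan: kazankolder
Hamolar 'kasangulter' matches the inherited outcome exactly, so it is an inherited cognate, not a loan.

inherited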